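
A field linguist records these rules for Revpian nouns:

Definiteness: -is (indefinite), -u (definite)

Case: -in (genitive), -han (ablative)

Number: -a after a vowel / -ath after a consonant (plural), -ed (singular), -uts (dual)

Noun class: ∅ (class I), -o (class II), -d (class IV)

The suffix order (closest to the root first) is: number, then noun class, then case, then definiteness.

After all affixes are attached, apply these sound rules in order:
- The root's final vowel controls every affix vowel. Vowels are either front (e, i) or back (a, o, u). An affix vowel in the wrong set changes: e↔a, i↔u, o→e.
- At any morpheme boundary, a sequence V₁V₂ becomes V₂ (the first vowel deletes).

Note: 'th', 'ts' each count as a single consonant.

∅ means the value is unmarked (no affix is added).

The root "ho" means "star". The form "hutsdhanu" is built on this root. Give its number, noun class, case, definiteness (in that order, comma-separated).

dual, class IV, ablative, definite

Segment: ho-uts-d-han-u.
number: -uts → dual.
noun class: -d → class IV.
case: -han → ablative.
definiteness: -u → definite.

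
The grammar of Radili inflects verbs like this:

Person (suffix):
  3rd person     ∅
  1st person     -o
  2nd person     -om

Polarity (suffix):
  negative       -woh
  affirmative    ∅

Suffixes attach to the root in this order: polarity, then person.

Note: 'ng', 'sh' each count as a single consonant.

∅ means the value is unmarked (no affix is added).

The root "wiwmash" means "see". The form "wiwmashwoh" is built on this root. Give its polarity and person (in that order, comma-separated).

negative, 3rd person

Segment: wiwmash-woh.
polarity: -woh → negative.
person: ∅ → 3rd person.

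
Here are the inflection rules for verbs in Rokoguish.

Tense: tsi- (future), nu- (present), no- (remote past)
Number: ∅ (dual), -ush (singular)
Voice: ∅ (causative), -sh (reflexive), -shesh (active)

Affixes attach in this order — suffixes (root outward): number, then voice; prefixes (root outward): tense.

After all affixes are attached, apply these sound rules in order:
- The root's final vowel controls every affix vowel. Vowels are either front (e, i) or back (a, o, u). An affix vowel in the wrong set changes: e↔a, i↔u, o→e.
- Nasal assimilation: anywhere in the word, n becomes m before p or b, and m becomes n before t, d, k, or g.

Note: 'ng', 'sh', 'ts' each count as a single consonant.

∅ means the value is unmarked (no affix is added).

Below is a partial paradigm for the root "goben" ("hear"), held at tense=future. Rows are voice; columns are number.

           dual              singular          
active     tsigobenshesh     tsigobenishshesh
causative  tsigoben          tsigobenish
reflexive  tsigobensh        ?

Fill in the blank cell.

Attach number singular -ush → gobenush.
Attach tense future tsi- → tsigobenush.
Attach voice reflexive -sh → tsigobenushsh.
Apply vowel harmony: tsigobenushsh → tsigobenishsh.
Nasal assimilation: no change.

tsigobenishsh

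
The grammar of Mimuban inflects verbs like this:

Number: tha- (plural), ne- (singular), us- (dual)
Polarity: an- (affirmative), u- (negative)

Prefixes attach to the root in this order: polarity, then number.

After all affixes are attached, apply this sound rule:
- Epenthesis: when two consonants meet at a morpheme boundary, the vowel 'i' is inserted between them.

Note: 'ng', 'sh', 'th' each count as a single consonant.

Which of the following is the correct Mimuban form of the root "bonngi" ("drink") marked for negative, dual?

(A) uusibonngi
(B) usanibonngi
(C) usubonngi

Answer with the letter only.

C

Attach polarity negative u- → ubonngi.
Attach number dual us- → usubonngi.
Epenthesis: no change.
So the correct form is usubonngi, option (C).
(B) usanibonngi is wrong: it uses affirmative instead of negative for polarity.
(A) uusibonngi is wrong: it has the affixes in the wrong order.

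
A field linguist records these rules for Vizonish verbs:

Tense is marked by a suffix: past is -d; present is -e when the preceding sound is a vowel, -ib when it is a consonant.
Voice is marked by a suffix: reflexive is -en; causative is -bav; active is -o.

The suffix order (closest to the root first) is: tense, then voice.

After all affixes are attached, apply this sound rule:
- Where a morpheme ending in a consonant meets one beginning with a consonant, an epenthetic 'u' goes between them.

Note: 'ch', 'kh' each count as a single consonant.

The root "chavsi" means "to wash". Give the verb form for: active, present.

chavsieo

Attach tense present -e (after vowel 'i') → chavsie.
Attach voice active -o → chavsieo.
Epenthesis: no change.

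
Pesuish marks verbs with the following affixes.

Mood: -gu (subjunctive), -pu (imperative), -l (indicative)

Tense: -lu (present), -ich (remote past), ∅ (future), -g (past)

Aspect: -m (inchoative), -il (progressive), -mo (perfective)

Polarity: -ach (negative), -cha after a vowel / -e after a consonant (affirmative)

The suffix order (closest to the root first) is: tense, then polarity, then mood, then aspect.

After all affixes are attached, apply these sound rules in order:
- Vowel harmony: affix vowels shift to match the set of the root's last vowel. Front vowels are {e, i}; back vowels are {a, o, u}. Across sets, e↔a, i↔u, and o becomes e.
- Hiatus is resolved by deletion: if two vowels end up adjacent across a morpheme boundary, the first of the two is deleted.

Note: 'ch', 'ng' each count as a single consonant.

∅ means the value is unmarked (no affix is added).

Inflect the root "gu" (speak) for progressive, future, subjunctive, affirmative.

tense = future: zero marking, form stays gu.
Attach polarity affirmative -cha (after vowel 'u') → gucha.
Attach mood subjunctive -gu → guchagu.
Attach aspect progressive -il → guchaguil.
Apply vowel harmony: guchaguil → guchaguul.
Apply vowel deletion: guchaguul → guchagul.

guchagul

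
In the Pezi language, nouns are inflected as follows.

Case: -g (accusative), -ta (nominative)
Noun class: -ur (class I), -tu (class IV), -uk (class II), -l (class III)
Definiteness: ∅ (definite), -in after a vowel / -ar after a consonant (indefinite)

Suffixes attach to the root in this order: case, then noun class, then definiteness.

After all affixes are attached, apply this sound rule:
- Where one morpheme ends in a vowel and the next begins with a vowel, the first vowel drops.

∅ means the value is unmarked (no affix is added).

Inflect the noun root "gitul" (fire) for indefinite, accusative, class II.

Attach case accusative -g → gitulg.
Attach noun class class II -uk → gitulguk.
Attach definiteness indefinite -ar (after consonant 'k') → gitulgukar.
Vowel deletion: no change.

gitulgukar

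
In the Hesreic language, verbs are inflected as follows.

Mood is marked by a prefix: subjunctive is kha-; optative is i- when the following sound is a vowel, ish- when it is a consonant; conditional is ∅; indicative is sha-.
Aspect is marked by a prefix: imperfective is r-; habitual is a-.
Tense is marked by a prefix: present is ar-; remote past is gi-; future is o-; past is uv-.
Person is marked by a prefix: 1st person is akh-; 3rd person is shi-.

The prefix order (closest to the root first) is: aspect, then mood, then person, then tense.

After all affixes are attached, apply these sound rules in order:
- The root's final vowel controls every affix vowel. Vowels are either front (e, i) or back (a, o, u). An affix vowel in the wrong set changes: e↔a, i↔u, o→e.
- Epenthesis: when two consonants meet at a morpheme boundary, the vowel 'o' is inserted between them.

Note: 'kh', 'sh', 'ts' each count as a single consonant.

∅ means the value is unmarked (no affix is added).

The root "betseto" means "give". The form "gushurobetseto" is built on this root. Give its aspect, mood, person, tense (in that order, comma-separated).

Segment: gi-shi-r-betseto.
aspect: r- → imperfective.
mood: ∅ → conditional.
person: shi- → 3rd person.
tense: gi- → remote past.

imperfective, conditional, 3rd person, remote past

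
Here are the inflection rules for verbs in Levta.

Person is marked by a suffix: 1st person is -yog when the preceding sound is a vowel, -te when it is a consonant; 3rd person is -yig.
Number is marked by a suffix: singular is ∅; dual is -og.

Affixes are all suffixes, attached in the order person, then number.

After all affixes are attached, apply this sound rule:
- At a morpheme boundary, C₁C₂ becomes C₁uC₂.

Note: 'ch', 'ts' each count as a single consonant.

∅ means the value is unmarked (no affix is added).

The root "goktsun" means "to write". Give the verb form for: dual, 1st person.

goktsunuteog

Attach person 1st person -te (after consonant 'n') → goktsunte.
Attach number dual -og → goktsunteog.
Apply epenthesis: goktsunteog → goktsunuteog.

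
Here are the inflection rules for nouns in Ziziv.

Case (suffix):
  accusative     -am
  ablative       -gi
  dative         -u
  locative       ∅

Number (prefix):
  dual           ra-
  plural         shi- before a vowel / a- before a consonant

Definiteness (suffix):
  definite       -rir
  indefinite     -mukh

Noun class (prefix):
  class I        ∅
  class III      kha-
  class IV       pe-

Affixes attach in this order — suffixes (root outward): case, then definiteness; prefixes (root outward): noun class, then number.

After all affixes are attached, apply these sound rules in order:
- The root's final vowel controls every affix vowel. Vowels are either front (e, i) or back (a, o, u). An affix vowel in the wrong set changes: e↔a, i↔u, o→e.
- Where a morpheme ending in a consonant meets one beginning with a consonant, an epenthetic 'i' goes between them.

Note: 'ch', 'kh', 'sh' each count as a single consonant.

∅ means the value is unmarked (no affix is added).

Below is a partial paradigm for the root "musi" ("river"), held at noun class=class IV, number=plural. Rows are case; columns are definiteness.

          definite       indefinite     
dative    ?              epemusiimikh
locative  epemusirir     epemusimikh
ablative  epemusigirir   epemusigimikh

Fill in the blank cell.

Attach case dative -u → musiu.
Attach noun class class IV pe- → pemusiu.
Attach number plural a- (before consonant 'p') → apemusiu.
Attach definiteness definite -rir → apemusiurir.
Apply vowel harmony: apemusiurir → epemusiirir.
Epenthesis: no change.

epemusiirir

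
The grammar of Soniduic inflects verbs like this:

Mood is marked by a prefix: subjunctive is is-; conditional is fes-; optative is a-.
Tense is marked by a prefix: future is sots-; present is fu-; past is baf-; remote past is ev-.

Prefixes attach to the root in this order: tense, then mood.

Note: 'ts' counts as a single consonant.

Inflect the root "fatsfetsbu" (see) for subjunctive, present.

Attach tense present fu- → fufatsfetsbu.
Attach mood subjunctive is- → isfufatsfetsbu.

isfufatsfetsbu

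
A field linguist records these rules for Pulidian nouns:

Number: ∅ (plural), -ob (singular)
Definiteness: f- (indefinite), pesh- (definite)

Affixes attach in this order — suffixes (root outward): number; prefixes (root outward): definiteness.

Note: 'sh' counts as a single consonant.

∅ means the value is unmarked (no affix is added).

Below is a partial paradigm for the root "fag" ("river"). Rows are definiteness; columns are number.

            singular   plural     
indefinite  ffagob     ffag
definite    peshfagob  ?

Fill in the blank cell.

peshfag

Attach definiteness definite pesh- → peshfag.
number = plural: zero marking, form stays peshfag.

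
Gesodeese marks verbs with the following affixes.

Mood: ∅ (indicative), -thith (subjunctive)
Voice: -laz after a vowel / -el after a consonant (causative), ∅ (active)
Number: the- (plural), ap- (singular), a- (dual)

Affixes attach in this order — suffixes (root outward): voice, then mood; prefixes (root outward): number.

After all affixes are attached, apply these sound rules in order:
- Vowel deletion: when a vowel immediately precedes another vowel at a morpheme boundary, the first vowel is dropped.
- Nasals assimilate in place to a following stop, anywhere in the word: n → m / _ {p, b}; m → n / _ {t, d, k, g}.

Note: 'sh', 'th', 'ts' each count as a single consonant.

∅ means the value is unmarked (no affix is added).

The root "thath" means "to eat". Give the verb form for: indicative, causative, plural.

Attach number plural the- → thethath.
Attach voice causative -el (after consonant 'th') → thethathel.
mood = indicative: zero marking, form stays thethathel.
Vowel deletion: no change.
Nasal assimilation: no change.

thethathel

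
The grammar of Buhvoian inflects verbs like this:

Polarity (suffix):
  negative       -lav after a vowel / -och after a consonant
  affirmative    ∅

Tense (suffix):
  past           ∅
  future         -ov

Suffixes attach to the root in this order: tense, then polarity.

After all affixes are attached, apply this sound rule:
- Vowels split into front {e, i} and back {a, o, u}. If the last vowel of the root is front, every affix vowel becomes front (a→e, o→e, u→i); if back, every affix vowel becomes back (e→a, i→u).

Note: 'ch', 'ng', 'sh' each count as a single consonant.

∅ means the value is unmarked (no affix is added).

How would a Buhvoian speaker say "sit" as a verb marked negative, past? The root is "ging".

gingech

tense = past: zero marking, form stays ging.
Attach polarity negative -och (after consonant 'ng') → gingoch.
Apply vowel harmony: gingoch → gingech.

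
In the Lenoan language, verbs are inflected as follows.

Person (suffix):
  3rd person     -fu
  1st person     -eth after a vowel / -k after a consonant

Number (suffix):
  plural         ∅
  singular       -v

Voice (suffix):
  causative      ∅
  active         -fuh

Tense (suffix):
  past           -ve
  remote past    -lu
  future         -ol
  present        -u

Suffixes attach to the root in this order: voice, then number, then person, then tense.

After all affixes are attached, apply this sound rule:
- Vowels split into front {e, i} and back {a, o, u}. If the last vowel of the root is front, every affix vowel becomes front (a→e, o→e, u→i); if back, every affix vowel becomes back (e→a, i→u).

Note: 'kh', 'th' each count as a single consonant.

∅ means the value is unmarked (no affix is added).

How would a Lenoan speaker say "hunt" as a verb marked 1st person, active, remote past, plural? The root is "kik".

Attach voice active -fuh → kikfuh.
number = plural: zero marking, form stays kikfuh.
Attach person 1st person -k (after consonant 'h') → kikfuhk.
Attach tense remote past -lu → kikfuhklu.
Apply vowel harmony: kikfuhklu → kikfihkli.

kikfihkli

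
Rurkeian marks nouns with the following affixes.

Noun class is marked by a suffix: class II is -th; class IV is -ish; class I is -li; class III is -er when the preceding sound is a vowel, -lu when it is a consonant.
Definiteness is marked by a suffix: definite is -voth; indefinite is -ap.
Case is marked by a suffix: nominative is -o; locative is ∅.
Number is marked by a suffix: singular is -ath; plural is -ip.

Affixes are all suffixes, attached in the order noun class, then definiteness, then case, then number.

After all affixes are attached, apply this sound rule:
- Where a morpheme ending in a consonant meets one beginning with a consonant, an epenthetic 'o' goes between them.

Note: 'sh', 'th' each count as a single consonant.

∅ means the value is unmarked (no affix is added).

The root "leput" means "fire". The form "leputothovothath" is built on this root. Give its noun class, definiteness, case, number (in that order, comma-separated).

class II, definite, locative, singular

Segment: leput-th-voth-ath.
noun class: -th → class II.
definiteness: -voth → definite.
case: ∅ → locative.
number: -ath → singular.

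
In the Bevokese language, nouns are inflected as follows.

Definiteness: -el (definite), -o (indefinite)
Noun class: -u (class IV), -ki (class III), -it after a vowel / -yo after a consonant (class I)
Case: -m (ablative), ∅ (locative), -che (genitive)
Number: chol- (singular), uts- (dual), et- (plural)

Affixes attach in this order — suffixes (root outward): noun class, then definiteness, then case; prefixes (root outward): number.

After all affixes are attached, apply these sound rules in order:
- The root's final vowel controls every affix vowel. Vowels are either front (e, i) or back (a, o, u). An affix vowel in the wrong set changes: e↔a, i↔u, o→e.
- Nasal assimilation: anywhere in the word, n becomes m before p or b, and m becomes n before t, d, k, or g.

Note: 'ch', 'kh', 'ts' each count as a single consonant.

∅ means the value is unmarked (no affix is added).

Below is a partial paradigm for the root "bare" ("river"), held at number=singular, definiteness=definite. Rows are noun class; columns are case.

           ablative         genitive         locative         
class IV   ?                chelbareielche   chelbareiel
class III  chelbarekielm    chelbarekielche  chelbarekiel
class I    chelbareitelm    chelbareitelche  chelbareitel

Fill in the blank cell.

chelbareielm

Attach noun class class IV -u → bareu.
Attach number singular chol- → cholbareu.
Attach definiteness definite -el → cholbareuel.
Attach case ablative -m → cholbareuelm.
Apply vowel harmony: cholbareuelm → chelbareielm.
Nasal assimilation: no change.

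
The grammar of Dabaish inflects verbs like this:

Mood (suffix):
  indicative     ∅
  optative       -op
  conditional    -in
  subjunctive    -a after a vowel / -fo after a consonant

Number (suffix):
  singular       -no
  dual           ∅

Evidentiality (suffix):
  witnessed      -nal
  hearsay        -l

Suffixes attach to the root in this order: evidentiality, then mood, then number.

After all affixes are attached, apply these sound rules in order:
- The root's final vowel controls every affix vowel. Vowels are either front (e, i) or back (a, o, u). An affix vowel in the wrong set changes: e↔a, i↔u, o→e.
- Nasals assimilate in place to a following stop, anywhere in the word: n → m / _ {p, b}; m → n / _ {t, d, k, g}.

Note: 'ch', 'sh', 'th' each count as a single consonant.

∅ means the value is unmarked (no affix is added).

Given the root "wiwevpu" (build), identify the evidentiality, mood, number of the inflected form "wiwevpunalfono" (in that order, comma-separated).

witnessed, subjunctive, singular

Segment: wiwevpu-nal-fo-no.
evidentiality: -nal → witnessed.
mood: -a/fo → subjunctive.
number: -no → singular.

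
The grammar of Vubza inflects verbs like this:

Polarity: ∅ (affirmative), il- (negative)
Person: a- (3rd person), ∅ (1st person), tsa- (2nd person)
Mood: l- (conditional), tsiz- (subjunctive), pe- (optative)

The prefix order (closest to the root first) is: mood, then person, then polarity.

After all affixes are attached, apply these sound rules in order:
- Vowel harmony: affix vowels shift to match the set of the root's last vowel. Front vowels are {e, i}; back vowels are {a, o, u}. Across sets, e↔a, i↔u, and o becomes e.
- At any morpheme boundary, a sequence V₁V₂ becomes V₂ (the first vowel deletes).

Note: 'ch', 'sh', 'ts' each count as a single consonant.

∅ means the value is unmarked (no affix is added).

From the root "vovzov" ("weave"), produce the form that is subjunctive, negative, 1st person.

ultsuzvovzov

Attach mood subjunctive tsiz- → tsizvovzov.
person = 1st person: zero marking, form stays tsizvovzov.
Attach polarity negative il- → iltsizvovzov.
Apply vowel harmony: iltsizvovzov → ultsuzvovzov.
Vowel deletion: no change.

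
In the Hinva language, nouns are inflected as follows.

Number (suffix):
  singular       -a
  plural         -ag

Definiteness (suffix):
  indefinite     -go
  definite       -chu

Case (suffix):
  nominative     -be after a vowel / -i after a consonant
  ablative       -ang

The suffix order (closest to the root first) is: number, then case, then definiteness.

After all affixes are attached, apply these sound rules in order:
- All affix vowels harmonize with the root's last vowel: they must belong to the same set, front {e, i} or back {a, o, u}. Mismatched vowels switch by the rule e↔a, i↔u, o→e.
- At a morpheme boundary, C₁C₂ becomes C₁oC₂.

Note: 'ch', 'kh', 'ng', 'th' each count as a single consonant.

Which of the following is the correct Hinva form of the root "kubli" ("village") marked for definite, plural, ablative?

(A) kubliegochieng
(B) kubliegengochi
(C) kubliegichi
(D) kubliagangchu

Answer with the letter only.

Attach number plural -ag → kubliag.
Attach case ablative -ang → kubliagang.
Attach definiteness definite -chu → kubliagangchu.
Apply vowel harmony: kubliagangchu → kubliegengchi.
Apply epenthesis: kubliegengchi → kubliegengochi.
So the correct form is kubliegengochi, option (B).
(C) kubliegichi is wrong: it uses nominative instead of ablative for case.
(A) kubliegochieng is wrong: it has the affixes in the wrong order.
(D) kubliagangchu is wrong: it fails to apply the sound rule(s).

B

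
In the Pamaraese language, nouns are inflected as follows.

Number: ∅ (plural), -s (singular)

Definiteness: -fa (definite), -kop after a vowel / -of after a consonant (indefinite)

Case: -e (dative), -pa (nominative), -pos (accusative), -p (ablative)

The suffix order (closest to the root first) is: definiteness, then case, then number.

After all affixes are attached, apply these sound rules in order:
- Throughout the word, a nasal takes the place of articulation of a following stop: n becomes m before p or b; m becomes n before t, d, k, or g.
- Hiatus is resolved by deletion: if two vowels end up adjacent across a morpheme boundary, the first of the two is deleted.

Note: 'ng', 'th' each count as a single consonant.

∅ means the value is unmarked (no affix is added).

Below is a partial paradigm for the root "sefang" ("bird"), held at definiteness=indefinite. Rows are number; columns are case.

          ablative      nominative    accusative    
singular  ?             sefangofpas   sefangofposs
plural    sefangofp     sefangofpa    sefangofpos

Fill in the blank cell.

sefangofps

Attach definiteness indefinite -of (after consonant 'ng') → sefangof.
Attach case ablative -p → sefangofp.
Attach number singular -s → sefangofps.
Nasal assimilation: no change.
Vowel deletion: no change.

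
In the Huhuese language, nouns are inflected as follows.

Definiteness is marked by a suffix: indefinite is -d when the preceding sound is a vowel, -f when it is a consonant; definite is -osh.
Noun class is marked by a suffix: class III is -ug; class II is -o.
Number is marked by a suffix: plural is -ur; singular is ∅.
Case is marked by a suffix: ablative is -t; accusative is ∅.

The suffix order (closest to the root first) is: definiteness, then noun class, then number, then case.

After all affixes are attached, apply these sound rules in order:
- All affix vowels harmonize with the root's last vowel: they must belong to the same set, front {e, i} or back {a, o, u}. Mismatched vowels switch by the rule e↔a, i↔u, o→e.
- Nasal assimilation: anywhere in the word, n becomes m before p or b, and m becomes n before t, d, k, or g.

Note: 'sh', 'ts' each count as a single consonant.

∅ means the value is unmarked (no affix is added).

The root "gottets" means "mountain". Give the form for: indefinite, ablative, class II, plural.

Attach definiteness indefinite -f (after consonant 'ts') → gottetsf.
Attach noun class class II -o → gottetsfo.
Attach number plural -ur → gottetsfour.
Attach case ablative -t → gottetsfourt.
Apply vowel harmony: gottetsfourt → gottetsfeirt.
Nasal assimilation: no change.

gottetsfeirt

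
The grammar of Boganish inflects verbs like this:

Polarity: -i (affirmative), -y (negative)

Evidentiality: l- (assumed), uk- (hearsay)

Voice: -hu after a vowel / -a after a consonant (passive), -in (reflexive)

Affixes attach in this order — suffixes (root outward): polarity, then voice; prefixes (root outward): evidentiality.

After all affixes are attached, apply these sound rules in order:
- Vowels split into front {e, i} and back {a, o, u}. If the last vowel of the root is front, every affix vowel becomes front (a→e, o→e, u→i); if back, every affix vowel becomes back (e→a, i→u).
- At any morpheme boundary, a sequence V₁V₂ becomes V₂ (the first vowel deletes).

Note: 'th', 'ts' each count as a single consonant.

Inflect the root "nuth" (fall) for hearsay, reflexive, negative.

uknuthyun

Attach polarity negative -y → nuthy.
Attach voice reflexive -in → nuthyin.
Attach evidentiality hearsay uk- → uknuthyin.
Apply vowel harmony: uknuthyin → uknuthyun.
Vowel deletion: no change.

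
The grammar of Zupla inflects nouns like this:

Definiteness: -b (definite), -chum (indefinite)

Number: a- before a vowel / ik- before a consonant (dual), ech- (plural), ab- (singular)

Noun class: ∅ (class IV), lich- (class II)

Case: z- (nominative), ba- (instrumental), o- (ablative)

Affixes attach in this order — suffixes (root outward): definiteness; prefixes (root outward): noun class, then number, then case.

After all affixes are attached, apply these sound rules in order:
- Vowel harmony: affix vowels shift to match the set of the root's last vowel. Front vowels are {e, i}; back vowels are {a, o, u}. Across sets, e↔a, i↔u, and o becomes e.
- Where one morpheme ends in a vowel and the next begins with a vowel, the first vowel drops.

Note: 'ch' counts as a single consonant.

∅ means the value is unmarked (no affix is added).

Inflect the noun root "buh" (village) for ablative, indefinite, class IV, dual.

noun class = class IV: zero marking, form stays buh.
Attach definiteness indefinite -chum → buhchum.
Attach number dual ik- (before consonant 'b') → ikbuhchum.
Attach case ablative o- → oikbuhchum.
Apply vowel harmony: oikbuhchum → oukbuhchum.
Apply vowel deletion: oukbuhchum → ukbuhchum.

ukbuhchum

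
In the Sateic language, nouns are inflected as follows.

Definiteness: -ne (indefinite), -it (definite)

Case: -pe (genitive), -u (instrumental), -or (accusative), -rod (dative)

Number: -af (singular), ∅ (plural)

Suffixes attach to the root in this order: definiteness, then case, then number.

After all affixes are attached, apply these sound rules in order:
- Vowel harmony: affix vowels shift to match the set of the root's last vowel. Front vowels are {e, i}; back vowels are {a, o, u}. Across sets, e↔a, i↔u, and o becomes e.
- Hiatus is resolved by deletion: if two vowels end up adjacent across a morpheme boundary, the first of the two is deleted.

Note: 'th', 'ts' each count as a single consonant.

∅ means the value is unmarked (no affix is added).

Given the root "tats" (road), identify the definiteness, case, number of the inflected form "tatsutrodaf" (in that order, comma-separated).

Segment: tats-it-rod-af.
definiteness: -it → definite.
case: -rod → dative.
number: -af → singular.

definite, dative, singular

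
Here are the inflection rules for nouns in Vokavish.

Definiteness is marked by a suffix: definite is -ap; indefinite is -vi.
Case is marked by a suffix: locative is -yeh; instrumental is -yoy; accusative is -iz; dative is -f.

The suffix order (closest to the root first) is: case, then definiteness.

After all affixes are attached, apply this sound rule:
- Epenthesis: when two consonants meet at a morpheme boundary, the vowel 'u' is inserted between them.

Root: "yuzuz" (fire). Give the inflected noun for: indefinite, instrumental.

yuzuzuyoyuvi

Attach case instrumental -yoy → yuzuzyoy.
Attach definiteness indefinite -vi → yuzuzyoyvi.
Apply epenthesis: yuzuzyoyvi → yuzuzuyoyuvi.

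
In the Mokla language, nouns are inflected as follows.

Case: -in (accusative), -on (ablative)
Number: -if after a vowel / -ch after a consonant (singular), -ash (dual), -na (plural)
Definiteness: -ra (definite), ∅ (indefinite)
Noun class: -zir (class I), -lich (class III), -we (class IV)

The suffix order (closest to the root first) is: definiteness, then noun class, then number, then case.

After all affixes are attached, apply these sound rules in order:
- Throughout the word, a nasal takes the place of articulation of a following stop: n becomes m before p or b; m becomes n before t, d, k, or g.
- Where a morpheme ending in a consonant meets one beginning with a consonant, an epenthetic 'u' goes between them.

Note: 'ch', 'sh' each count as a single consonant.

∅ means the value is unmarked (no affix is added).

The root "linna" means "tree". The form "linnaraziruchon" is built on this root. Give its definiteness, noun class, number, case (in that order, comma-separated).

Segment: linna-ra-zir-ch-on.
definiteness: -ra → definite.
noun class: -zir → class I.
number: -if/ch → singular.
case: -on → ablative.

definite, class I, singular, ablative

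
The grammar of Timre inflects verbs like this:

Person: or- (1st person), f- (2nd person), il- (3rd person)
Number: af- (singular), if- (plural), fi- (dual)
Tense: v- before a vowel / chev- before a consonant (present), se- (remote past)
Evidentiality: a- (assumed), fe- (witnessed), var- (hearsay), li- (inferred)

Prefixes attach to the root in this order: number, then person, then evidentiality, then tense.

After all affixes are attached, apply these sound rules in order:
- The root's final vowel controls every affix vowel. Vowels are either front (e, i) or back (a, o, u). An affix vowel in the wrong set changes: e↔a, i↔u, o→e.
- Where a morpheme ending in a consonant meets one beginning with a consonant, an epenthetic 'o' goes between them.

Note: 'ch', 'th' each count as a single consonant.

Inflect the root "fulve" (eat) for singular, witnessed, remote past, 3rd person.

sefeilefofulve

Attach number singular af- → affulve.
Attach person 3rd person il- → ilaffulve.
Attach evidentiality witnessed fe- → feilaffulve.
Attach tense remote past se- → sefeilaffulve.
Apply vowel harmony: sefeilaffulve → sefeileffulve.
Apply epenthesis: sefeileffulve → sefeilefofulve.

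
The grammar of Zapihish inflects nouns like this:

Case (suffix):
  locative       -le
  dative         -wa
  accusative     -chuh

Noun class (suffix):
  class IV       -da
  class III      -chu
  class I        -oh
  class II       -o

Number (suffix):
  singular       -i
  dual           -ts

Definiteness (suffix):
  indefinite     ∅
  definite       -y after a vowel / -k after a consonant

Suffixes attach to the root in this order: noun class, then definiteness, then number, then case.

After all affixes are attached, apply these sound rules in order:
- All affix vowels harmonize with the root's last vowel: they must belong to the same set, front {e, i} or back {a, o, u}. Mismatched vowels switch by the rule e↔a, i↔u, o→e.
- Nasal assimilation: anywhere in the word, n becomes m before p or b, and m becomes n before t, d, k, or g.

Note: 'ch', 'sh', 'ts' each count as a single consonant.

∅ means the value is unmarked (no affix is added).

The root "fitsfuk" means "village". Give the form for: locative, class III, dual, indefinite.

Attach noun class class III -chu → fitsfukchu.
definiteness = indefinite: zero marking, form stays fitsfukchu.
Attach number dual -ts → fitsfukchuts.
Attach case locative -le → fitsfukchutsle.
Apply vowel harmony: fitsfukchutsle → fitsfukchutsla.
Nasal assimilation: no change.

fitsfukchutsla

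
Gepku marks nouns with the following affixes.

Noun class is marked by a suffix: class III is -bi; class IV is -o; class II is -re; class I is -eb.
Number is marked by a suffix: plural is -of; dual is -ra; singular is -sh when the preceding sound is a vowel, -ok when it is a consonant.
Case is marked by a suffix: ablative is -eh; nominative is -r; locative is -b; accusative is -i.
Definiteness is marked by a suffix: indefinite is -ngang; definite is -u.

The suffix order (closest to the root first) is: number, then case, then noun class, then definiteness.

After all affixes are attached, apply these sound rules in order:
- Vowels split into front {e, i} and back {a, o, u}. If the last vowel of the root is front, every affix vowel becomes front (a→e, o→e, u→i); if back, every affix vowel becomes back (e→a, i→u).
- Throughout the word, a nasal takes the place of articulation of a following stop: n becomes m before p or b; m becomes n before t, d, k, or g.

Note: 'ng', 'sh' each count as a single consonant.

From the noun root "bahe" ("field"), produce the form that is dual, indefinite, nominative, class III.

bahererbingeng

Attach number dual -ra → bahera.
Attach case nominative -r → baherar.
Attach noun class class III -bi → baherarbi.
Attach definiteness indefinite -ngang → baherarbingang.
Apply vowel harmony: baherarbingang → bahererbingeng.
Nasal assimilation: no change.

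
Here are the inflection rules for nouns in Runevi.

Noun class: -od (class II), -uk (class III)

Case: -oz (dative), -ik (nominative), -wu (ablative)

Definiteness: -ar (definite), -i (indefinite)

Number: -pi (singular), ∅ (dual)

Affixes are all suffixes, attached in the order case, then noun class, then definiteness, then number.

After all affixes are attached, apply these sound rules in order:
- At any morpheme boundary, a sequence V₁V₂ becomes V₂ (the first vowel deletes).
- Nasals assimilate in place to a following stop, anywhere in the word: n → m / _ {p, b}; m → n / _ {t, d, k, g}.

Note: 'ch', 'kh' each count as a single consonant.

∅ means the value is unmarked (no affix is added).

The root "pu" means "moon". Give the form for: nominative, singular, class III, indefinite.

Attach case nominative -ik → puik.
Attach noun class class III -uk → puikuk.
Attach definiteness indefinite -i → puikuki.
Attach number singular -pi → puikukipi.
Apply vowel deletion: puikukipi → pikukipi.
Nasal assimilation: no change.

pikukipi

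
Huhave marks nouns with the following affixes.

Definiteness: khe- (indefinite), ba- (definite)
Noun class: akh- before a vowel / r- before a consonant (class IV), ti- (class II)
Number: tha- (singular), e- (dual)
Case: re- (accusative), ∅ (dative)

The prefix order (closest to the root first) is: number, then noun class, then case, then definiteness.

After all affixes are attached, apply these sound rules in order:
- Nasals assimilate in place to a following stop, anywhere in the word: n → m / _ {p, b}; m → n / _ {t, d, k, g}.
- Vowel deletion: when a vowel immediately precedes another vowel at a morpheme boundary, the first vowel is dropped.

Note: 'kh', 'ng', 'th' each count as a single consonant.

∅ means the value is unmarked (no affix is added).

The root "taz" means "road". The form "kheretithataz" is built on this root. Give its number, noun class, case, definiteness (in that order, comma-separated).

Segment: khe-re-ti-tha-taz.
number: tha- → singular.
noun class: ti- → class II.
case: re- → accusative.
definiteness: khe- → indefinite.

singular, class II, accusative, indefinite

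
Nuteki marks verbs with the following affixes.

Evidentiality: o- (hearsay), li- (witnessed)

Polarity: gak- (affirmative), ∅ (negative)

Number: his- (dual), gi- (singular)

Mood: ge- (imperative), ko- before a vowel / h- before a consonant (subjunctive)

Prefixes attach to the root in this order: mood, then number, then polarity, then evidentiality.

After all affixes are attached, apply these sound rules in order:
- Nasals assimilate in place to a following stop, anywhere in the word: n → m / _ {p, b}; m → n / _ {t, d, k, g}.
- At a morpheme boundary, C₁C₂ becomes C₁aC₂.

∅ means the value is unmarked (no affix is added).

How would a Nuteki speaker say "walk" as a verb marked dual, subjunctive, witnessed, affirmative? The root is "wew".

Attach mood subjunctive h- (before consonant 'w') → hwew.
Attach number dual his- → hishwew.
Attach polarity affirmative gak- → gakhishwew.
Attach evidentiality witnessed li- → ligakhishwew.
Nasal assimilation: no change.
Apply epenthesis: ligakhishwew → ligakahisahawew.

ligakahisahawew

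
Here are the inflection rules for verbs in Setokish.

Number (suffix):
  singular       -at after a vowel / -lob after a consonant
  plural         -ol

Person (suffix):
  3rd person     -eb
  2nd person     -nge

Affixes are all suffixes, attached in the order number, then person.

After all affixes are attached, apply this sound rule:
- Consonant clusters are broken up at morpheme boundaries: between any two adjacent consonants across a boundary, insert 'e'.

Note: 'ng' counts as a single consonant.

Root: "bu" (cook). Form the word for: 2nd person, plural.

Attach number plural -ol → buol.
Attach person 2nd person -nge → buolnge.
Apply epenthesis: buolnge → buolenge.

buolenge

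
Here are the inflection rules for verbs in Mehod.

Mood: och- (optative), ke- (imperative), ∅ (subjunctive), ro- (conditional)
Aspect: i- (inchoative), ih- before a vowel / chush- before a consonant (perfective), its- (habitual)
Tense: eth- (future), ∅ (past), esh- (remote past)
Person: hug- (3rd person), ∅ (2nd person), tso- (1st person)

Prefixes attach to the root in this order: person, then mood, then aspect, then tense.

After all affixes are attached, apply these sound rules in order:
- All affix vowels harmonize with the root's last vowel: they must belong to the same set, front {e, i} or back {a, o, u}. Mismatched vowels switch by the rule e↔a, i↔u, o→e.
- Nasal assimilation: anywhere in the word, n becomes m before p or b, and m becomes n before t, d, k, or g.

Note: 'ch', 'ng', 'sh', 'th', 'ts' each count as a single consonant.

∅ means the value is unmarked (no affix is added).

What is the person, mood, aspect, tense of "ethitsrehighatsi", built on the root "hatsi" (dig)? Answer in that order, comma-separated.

Segment: eth-its-ro-hug-hatsi.
person: hug- → 3rd person.
mood: ro- → conditional.
aspect: its- → habitual.
tense: eth- → future.

3rd person, conditional, habitual, future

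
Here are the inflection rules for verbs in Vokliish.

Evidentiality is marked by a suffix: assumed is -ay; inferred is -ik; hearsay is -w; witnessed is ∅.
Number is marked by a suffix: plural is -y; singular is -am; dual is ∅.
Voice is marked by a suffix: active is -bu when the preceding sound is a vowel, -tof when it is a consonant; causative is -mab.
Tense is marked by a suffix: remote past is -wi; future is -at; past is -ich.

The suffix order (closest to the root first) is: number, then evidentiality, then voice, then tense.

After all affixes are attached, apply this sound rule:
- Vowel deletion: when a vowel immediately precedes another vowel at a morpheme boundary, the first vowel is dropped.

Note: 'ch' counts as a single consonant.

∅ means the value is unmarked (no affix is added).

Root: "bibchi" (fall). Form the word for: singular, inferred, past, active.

Attach number singular -am → bibchiam.
Attach evidentiality inferred -ik → bibchiamik.
Attach voice active -tof (after consonant 'k') → bibchiamiktof.
Attach tense past -ich → bibchiamiktofich.
Apply vowel deletion: bibchiamiktofich → bibchamiktofich.

bibchamiktofich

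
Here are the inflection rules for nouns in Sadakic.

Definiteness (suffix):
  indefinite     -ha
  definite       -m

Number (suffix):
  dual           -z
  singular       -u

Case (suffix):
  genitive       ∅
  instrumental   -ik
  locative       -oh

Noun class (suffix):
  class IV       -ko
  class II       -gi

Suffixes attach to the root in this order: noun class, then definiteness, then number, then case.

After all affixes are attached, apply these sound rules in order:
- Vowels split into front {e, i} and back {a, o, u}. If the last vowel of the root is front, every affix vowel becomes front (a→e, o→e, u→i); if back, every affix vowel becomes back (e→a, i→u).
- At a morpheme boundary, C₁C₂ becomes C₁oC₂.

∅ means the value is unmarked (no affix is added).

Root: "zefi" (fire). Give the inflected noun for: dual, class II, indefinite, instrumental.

Attach noun class class II -gi → zefigi.
Attach definiteness indefinite -ha → zefigiha.
Attach number dual -z → zefigihaz.
Attach case instrumental -ik → zefigihazik.
Apply vowel harmony: zefigihazik → zefigihezik.
Epenthesis: no change.

zefigihezik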